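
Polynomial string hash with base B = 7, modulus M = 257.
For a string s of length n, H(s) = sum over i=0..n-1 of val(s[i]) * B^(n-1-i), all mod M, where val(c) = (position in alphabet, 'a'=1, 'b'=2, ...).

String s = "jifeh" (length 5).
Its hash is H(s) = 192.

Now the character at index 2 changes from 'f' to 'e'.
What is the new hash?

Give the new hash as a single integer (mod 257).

Answer: 143

Derivation:
val('f') = 6, val('e') = 5
Position k = 2, exponent = n-1-k = 2
B^2 mod M = 7^2 mod 257 = 49
Delta = (5 - 6) * 49 mod 257 = 208
New hash = (192 + 208) mod 257 = 143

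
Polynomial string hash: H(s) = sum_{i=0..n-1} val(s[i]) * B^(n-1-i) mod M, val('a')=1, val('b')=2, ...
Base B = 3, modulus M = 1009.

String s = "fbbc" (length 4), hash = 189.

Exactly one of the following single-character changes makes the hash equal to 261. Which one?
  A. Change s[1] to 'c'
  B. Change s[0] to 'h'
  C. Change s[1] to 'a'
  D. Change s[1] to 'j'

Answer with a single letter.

Answer: D

Derivation:
Option A: s[1]='b'->'c', delta=(3-2)*3^2 mod 1009 = 9, hash=189+9 mod 1009 = 198
Option B: s[0]='f'->'h', delta=(8-6)*3^3 mod 1009 = 54, hash=189+54 mod 1009 = 243
Option C: s[1]='b'->'a', delta=(1-2)*3^2 mod 1009 = 1000, hash=189+1000 mod 1009 = 180
Option D: s[1]='b'->'j', delta=(10-2)*3^2 mod 1009 = 72, hash=189+72 mod 1009 = 261 <-- target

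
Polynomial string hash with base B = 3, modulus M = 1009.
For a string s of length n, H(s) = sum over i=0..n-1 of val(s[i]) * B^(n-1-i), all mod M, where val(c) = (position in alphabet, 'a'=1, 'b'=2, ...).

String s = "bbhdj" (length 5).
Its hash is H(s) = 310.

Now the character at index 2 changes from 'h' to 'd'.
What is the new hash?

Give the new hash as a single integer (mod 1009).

Answer: 274

Derivation:
val('h') = 8, val('d') = 4
Position k = 2, exponent = n-1-k = 2
B^2 mod M = 3^2 mod 1009 = 9
Delta = (4 - 8) * 9 mod 1009 = 973
New hash = (310 + 973) mod 1009 = 274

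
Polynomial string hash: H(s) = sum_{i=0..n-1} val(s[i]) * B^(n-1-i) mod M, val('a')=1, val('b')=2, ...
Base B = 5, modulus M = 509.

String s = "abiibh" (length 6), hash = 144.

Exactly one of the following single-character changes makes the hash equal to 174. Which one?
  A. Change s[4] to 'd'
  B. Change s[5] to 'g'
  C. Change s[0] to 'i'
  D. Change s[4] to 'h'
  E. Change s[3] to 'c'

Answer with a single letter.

Answer: D

Derivation:
Option A: s[4]='b'->'d', delta=(4-2)*5^1 mod 509 = 10, hash=144+10 mod 509 = 154
Option B: s[5]='h'->'g', delta=(7-8)*5^0 mod 509 = 508, hash=144+508 mod 509 = 143
Option C: s[0]='a'->'i', delta=(9-1)*5^5 mod 509 = 59, hash=144+59 mod 509 = 203
Option D: s[4]='b'->'h', delta=(8-2)*5^1 mod 509 = 30, hash=144+30 mod 509 = 174 <-- target
Option E: s[3]='i'->'c', delta=(3-9)*5^2 mod 509 = 359, hash=144+359 mod 509 = 503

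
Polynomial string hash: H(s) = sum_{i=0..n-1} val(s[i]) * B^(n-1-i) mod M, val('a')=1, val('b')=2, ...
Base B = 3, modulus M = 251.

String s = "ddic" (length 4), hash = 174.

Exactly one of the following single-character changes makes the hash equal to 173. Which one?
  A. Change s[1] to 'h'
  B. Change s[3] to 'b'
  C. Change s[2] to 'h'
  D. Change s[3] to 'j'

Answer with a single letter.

Option A: s[1]='d'->'h', delta=(8-4)*3^2 mod 251 = 36, hash=174+36 mod 251 = 210
Option B: s[3]='c'->'b', delta=(2-3)*3^0 mod 251 = 250, hash=174+250 mod 251 = 173 <-- target
Option C: s[2]='i'->'h', delta=(8-9)*3^1 mod 251 = 248, hash=174+248 mod 251 = 171
Option D: s[3]='c'->'j', delta=(10-3)*3^0 mod 251 = 7, hash=174+7 mod 251 = 181

Answer: B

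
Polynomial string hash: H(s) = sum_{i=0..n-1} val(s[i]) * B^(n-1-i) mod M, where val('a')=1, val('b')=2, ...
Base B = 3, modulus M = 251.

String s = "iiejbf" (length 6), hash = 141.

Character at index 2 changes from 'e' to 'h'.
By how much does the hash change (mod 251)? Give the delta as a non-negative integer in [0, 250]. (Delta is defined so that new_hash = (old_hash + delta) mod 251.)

Answer: 81

Derivation:
Delta formula: (val(new) - val(old)) * B^(n-1-k) mod M
  val('h') - val('e') = 8 - 5 = 3
  B^(n-1-k) = 3^3 mod 251 = 27
  Delta = 3 * 27 mod 251 = 81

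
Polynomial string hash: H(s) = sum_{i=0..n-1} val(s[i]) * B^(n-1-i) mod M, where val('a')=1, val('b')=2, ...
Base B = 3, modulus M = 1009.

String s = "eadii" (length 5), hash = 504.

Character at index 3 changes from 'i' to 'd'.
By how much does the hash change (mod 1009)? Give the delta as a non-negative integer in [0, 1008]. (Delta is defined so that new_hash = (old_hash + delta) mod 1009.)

Answer: 994

Derivation:
Delta formula: (val(new) - val(old)) * B^(n-1-k) mod M
  val('d') - val('i') = 4 - 9 = -5
  B^(n-1-k) = 3^1 mod 1009 = 3
  Delta = -5 * 3 mod 1009 = 994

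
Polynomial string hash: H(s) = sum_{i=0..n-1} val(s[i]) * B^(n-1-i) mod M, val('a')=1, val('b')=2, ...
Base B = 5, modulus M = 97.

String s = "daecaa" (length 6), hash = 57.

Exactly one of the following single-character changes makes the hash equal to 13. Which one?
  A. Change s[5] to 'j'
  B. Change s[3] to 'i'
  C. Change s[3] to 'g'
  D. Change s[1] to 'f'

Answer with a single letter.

Option A: s[5]='a'->'j', delta=(10-1)*5^0 mod 97 = 9, hash=57+9 mod 97 = 66
Option B: s[3]='c'->'i', delta=(9-3)*5^2 mod 97 = 53, hash=57+53 mod 97 = 13 <-- target
Option C: s[3]='c'->'g', delta=(7-3)*5^2 mod 97 = 3, hash=57+3 mod 97 = 60
Option D: s[1]='a'->'f', delta=(6-1)*5^4 mod 97 = 21, hash=57+21 mod 97 = 78

Answer: B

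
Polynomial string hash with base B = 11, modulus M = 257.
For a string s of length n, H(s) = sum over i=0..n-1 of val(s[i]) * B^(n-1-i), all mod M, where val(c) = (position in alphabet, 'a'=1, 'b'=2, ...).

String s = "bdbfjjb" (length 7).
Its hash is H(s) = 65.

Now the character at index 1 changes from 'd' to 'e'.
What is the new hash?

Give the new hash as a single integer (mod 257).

val('d') = 4, val('e') = 5
Position k = 1, exponent = n-1-k = 5
B^5 mod M = 11^5 mod 257 = 169
Delta = (5 - 4) * 169 mod 257 = 169
New hash = (65 + 169) mod 257 = 234

Answer: 234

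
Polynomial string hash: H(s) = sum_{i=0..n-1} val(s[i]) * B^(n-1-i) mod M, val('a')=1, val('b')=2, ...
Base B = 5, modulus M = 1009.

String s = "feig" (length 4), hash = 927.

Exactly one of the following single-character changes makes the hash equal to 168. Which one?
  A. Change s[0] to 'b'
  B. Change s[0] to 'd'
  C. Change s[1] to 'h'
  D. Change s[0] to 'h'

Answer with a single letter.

Option A: s[0]='f'->'b', delta=(2-6)*5^3 mod 1009 = 509, hash=927+509 mod 1009 = 427
Option B: s[0]='f'->'d', delta=(4-6)*5^3 mod 1009 = 759, hash=927+759 mod 1009 = 677
Option C: s[1]='e'->'h', delta=(8-5)*5^2 mod 1009 = 75, hash=927+75 mod 1009 = 1002
Option D: s[0]='f'->'h', delta=(8-6)*5^3 mod 1009 = 250, hash=927+250 mod 1009 = 168 <-- target

Answer: D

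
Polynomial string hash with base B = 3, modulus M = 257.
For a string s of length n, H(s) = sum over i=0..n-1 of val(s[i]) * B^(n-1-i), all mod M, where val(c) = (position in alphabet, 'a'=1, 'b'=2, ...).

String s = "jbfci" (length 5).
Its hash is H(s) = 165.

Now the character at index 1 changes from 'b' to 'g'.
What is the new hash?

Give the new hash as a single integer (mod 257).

Answer: 43

Derivation:
val('b') = 2, val('g') = 7
Position k = 1, exponent = n-1-k = 3
B^3 mod M = 3^3 mod 257 = 27
Delta = (7 - 2) * 27 mod 257 = 135
New hash = (165 + 135) mod 257 = 43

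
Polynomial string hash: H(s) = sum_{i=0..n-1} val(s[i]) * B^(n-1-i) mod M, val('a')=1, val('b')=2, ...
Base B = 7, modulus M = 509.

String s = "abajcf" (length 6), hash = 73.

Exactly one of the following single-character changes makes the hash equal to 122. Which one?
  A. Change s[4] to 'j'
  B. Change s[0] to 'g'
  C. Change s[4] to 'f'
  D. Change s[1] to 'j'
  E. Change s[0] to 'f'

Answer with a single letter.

Answer: A

Derivation:
Option A: s[4]='c'->'j', delta=(10-3)*7^1 mod 509 = 49, hash=73+49 mod 509 = 122 <-- target
Option B: s[0]='a'->'g', delta=(7-1)*7^5 mod 509 = 60, hash=73+60 mod 509 = 133
Option C: s[4]='c'->'f', delta=(6-3)*7^1 mod 509 = 21, hash=73+21 mod 509 = 94
Option D: s[1]='b'->'j', delta=(10-2)*7^4 mod 509 = 375, hash=73+375 mod 509 = 448
Option E: s[0]='a'->'f', delta=(6-1)*7^5 mod 509 = 50, hash=73+50 mod 509 = 123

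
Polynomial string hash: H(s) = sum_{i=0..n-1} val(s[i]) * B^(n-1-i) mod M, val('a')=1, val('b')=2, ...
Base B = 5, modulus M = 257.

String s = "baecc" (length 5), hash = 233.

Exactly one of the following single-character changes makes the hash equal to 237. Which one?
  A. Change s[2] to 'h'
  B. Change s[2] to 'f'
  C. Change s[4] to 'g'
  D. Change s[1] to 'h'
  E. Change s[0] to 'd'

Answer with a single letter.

Option A: s[2]='e'->'h', delta=(8-5)*5^2 mod 257 = 75, hash=233+75 mod 257 = 51
Option B: s[2]='e'->'f', delta=(6-5)*5^2 mod 257 = 25, hash=233+25 mod 257 = 1
Option C: s[4]='c'->'g', delta=(7-3)*5^0 mod 257 = 4, hash=233+4 mod 257 = 237 <-- target
Option D: s[1]='a'->'h', delta=(8-1)*5^3 mod 257 = 104, hash=233+104 mod 257 = 80
Option E: s[0]='b'->'d', delta=(4-2)*5^4 mod 257 = 222, hash=233+222 mod 257 = 198

Answer: C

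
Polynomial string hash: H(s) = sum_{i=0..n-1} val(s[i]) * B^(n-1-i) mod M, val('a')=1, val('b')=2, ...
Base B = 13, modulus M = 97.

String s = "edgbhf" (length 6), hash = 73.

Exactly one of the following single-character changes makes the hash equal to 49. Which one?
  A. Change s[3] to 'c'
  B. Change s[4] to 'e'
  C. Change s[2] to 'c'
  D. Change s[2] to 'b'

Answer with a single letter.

Answer: D

Derivation:
Option A: s[3]='b'->'c', delta=(3-2)*13^2 mod 97 = 72, hash=73+72 mod 97 = 48
Option B: s[4]='h'->'e', delta=(5-8)*13^1 mod 97 = 58, hash=73+58 mod 97 = 34
Option C: s[2]='g'->'c', delta=(3-7)*13^3 mod 97 = 39, hash=73+39 mod 97 = 15
Option D: s[2]='g'->'b', delta=(2-7)*13^3 mod 97 = 73, hash=73+73 mod 97 = 49 <-- target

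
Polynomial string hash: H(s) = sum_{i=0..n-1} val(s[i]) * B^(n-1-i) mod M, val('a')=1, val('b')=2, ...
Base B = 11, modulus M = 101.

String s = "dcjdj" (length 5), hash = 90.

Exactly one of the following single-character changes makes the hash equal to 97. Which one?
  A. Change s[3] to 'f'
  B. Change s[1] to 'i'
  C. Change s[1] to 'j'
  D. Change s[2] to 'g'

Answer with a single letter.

Option A: s[3]='d'->'f', delta=(6-4)*11^1 mod 101 = 22, hash=90+22 mod 101 = 11
Option B: s[1]='c'->'i', delta=(9-3)*11^3 mod 101 = 7, hash=90+7 mod 101 = 97 <-- target
Option C: s[1]='c'->'j', delta=(10-3)*11^3 mod 101 = 25, hash=90+25 mod 101 = 14
Option D: s[2]='j'->'g', delta=(7-10)*11^2 mod 101 = 41, hash=90+41 mod 101 = 30

Answer: B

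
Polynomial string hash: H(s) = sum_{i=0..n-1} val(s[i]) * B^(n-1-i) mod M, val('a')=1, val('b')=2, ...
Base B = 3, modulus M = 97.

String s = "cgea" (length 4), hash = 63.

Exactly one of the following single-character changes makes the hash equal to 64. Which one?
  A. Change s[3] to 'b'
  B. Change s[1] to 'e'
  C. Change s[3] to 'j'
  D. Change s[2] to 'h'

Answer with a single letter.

Option A: s[3]='a'->'b', delta=(2-1)*3^0 mod 97 = 1, hash=63+1 mod 97 = 64 <-- target
Option B: s[1]='g'->'e', delta=(5-7)*3^2 mod 97 = 79, hash=63+79 mod 97 = 45
Option C: s[3]='a'->'j', delta=(10-1)*3^0 mod 97 = 9, hash=63+9 mod 97 = 72
Option D: s[2]='e'->'h', delta=(8-5)*3^1 mod 97 = 9, hash=63+9 mod 97 = 72

Answer: A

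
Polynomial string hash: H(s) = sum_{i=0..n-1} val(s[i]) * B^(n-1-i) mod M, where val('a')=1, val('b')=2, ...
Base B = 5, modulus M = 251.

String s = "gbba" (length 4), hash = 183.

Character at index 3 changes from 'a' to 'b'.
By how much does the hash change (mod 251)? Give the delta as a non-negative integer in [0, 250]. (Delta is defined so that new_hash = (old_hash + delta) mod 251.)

Answer: 1

Derivation:
Delta formula: (val(new) - val(old)) * B^(n-1-k) mod M
  val('b') - val('a') = 2 - 1 = 1
  B^(n-1-k) = 5^0 mod 251 = 1
  Delta = 1 * 1 mod 251 = 1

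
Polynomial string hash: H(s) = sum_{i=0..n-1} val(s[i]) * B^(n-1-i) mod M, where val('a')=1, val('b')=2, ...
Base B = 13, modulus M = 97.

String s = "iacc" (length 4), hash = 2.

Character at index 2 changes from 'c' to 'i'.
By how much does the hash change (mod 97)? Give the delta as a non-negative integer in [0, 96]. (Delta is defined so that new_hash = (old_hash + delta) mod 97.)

Answer: 78

Derivation:
Delta formula: (val(new) - val(old)) * B^(n-1-k) mod M
  val('i') - val('c') = 9 - 3 = 6
  B^(n-1-k) = 13^1 mod 97 = 13
  Delta = 6 * 13 mod 97 = 78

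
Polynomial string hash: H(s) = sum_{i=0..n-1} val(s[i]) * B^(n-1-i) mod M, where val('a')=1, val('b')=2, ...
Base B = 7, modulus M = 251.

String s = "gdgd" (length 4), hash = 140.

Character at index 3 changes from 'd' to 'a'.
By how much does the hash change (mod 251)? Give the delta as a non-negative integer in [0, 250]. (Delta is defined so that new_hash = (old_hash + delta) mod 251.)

Delta formula: (val(new) - val(old)) * B^(n-1-k) mod M
  val('a') - val('d') = 1 - 4 = -3
  B^(n-1-k) = 7^0 mod 251 = 1
  Delta = -3 * 1 mod 251 = 248

Answer: 248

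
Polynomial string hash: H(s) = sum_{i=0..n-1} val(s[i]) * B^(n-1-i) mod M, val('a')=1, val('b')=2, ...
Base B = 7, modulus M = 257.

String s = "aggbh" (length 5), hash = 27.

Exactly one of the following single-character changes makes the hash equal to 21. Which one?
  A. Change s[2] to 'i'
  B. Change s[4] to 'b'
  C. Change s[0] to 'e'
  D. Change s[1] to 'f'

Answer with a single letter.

Option A: s[2]='g'->'i', delta=(9-7)*7^2 mod 257 = 98, hash=27+98 mod 257 = 125
Option B: s[4]='h'->'b', delta=(2-8)*7^0 mod 257 = 251, hash=27+251 mod 257 = 21 <-- target
Option C: s[0]='a'->'e', delta=(5-1)*7^4 mod 257 = 95, hash=27+95 mod 257 = 122
Option D: s[1]='g'->'f', delta=(6-7)*7^3 mod 257 = 171, hash=27+171 mod 257 = 198

Answer: B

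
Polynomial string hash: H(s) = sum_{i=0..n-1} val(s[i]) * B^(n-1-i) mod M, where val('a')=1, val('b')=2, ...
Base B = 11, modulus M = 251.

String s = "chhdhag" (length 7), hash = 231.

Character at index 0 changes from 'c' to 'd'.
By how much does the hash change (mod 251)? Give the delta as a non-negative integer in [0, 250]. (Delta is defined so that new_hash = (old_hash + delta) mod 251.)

Delta formula: (val(new) - val(old)) * B^(n-1-k) mod M
  val('d') - val('c') = 4 - 3 = 1
  B^(n-1-k) = 11^6 mod 251 = 3
  Delta = 1 * 3 mod 251 = 3

Answer: 3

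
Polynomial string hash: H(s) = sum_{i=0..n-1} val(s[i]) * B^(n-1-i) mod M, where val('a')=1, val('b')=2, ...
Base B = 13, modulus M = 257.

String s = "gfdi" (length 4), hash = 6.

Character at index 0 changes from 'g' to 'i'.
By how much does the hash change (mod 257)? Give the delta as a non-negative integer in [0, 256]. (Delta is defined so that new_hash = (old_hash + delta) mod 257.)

Answer: 25

Derivation:
Delta formula: (val(new) - val(old)) * B^(n-1-k) mod M
  val('i') - val('g') = 9 - 7 = 2
  B^(n-1-k) = 13^3 mod 257 = 141
  Delta = 2 * 141 mod 257 = 25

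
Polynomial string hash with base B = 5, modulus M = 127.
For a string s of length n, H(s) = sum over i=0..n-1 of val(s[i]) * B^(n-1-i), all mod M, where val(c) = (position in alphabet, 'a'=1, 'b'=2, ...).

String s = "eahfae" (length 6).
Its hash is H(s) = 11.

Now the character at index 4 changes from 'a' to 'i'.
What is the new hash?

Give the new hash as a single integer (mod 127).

val('a') = 1, val('i') = 9
Position k = 4, exponent = n-1-k = 1
B^1 mod M = 5^1 mod 127 = 5
Delta = (9 - 1) * 5 mod 127 = 40
New hash = (11 + 40) mod 127 = 51

Answer: 51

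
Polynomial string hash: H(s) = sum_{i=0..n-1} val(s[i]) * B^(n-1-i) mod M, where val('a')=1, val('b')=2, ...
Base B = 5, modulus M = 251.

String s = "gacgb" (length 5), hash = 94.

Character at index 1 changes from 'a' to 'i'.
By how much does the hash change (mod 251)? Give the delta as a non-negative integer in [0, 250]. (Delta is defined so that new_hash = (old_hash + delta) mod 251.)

Answer: 247

Derivation:
Delta formula: (val(new) - val(old)) * B^(n-1-k) mod M
  val('i') - val('a') = 9 - 1 = 8
  B^(n-1-k) = 5^3 mod 251 = 125
  Delta = 8 * 125 mod 251 = 247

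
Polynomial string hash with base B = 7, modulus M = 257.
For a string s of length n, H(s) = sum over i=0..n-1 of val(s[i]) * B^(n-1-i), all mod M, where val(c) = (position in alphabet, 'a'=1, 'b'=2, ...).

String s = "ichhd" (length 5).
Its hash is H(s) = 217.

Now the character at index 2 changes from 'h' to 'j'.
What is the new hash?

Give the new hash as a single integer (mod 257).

Answer: 58

Derivation:
val('h') = 8, val('j') = 10
Position k = 2, exponent = n-1-k = 2
B^2 mod M = 7^2 mod 257 = 49
Delta = (10 - 8) * 49 mod 257 = 98
New hash = (217 + 98) mod 257 = 58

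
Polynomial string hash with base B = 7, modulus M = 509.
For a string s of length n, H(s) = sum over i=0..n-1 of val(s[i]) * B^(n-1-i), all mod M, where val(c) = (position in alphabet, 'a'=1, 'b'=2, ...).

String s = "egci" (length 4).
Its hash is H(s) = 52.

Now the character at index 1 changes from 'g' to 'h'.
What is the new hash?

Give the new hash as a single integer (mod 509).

Answer: 101

Derivation:
val('g') = 7, val('h') = 8
Position k = 1, exponent = n-1-k = 2
B^2 mod M = 7^2 mod 509 = 49
Delta = (8 - 7) * 49 mod 509 = 49
New hash = (52 + 49) mod 509 = 101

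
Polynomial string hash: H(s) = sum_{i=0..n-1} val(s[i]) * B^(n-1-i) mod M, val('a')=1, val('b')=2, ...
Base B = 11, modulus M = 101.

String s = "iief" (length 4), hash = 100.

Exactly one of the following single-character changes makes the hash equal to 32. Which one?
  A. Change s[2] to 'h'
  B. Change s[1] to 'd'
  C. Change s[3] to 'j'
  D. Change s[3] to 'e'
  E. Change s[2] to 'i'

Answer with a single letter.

Answer: A

Derivation:
Option A: s[2]='e'->'h', delta=(8-5)*11^1 mod 101 = 33, hash=100+33 mod 101 = 32 <-- target
Option B: s[1]='i'->'d', delta=(4-9)*11^2 mod 101 = 1, hash=100+1 mod 101 = 0
Option C: s[3]='f'->'j', delta=(10-6)*11^0 mod 101 = 4, hash=100+4 mod 101 = 3
Option D: s[3]='f'->'e', delta=(5-6)*11^0 mod 101 = 100, hash=100+100 mod 101 = 99
Option E: s[2]='e'->'i', delta=(9-5)*11^1 mod 101 = 44, hash=100+44 mod 101 = 43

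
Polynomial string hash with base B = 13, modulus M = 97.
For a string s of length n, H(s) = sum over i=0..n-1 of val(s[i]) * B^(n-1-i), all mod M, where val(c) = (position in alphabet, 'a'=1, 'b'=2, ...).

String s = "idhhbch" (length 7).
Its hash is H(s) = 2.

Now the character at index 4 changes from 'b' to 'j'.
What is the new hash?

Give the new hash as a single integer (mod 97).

Answer: 93

Derivation:
val('b') = 2, val('j') = 10
Position k = 4, exponent = n-1-k = 2
B^2 mod M = 13^2 mod 97 = 72
Delta = (10 - 2) * 72 mod 97 = 91
New hash = (2 + 91) mod 97 = 93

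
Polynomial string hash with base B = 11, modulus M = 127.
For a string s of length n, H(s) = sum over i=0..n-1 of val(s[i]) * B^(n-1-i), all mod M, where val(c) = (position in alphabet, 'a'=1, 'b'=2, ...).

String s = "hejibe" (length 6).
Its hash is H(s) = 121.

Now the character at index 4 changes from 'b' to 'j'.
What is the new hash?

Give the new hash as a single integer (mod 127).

val('b') = 2, val('j') = 10
Position k = 4, exponent = n-1-k = 1
B^1 mod M = 11^1 mod 127 = 11
Delta = (10 - 2) * 11 mod 127 = 88
New hash = (121 + 88) mod 127 = 82

Answer: 82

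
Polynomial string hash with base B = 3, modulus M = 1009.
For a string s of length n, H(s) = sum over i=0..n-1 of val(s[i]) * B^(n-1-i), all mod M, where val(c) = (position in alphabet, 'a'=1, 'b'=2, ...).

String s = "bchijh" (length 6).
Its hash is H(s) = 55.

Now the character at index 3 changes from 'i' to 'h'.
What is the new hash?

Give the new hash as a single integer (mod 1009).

val('i') = 9, val('h') = 8
Position k = 3, exponent = n-1-k = 2
B^2 mod M = 3^2 mod 1009 = 9
Delta = (8 - 9) * 9 mod 1009 = 1000
New hash = (55 + 1000) mod 1009 = 46

Answer: 46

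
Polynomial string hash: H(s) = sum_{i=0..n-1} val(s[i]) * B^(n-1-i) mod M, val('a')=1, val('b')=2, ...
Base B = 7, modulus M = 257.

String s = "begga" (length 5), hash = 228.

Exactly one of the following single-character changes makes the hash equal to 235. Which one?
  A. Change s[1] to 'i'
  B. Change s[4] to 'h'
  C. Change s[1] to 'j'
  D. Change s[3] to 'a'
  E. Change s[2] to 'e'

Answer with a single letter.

Option A: s[1]='e'->'i', delta=(9-5)*7^3 mod 257 = 87, hash=228+87 mod 257 = 58
Option B: s[4]='a'->'h', delta=(8-1)*7^0 mod 257 = 7, hash=228+7 mod 257 = 235 <-- target
Option C: s[1]='e'->'j', delta=(10-5)*7^3 mod 257 = 173, hash=228+173 mod 257 = 144
Option D: s[3]='g'->'a', delta=(1-7)*7^1 mod 257 = 215, hash=228+215 mod 257 = 186
Option E: s[2]='g'->'e', delta=(5-7)*7^2 mod 257 = 159, hash=228+159 mod 257 = 130

Answer: B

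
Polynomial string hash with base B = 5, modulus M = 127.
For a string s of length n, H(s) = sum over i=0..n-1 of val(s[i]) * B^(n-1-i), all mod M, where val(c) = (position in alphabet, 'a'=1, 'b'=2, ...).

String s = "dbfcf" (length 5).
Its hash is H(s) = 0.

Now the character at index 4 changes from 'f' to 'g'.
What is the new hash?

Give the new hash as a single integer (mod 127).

Answer: 1

Derivation:
val('f') = 6, val('g') = 7
Position k = 4, exponent = n-1-k = 0
B^0 mod M = 5^0 mod 127 = 1
Delta = (7 - 6) * 1 mod 127 = 1
New hash = (0 + 1) mod 127 = 1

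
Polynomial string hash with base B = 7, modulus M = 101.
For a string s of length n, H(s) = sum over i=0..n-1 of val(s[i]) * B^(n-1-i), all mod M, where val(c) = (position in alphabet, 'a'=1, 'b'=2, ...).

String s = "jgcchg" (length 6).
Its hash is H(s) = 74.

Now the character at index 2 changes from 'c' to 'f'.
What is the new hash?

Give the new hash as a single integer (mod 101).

val('c') = 3, val('f') = 6
Position k = 2, exponent = n-1-k = 3
B^3 mod M = 7^3 mod 101 = 40
Delta = (6 - 3) * 40 mod 101 = 19
New hash = (74 + 19) mod 101 = 93

Answer: 93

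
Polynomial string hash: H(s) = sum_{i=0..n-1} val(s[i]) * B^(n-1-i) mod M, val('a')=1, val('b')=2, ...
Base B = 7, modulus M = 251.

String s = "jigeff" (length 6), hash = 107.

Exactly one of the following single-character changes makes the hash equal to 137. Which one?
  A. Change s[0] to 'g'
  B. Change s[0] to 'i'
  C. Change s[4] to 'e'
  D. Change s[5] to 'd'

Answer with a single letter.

Option A: s[0]='j'->'g', delta=(7-10)*7^5 mod 251 = 30, hash=107+30 mod 251 = 137 <-- target
Option B: s[0]='j'->'i', delta=(9-10)*7^5 mod 251 = 10, hash=107+10 mod 251 = 117
Option C: s[4]='f'->'e', delta=(5-6)*7^1 mod 251 = 244, hash=107+244 mod 251 = 100
Option D: s[5]='f'->'d', delta=(4-6)*7^0 mod 251 = 249, hash=107+249 mod 251 = 105

Answer: A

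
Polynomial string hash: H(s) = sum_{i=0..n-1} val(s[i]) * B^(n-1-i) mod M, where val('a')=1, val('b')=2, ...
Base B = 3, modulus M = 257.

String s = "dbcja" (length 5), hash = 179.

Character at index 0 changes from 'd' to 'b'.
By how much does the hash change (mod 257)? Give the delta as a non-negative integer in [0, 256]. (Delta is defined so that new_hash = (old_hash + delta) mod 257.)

Answer: 95

Derivation:
Delta formula: (val(new) - val(old)) * B^(n-1-k) mod M
  val('b') - val('d') = 2 - 4 = -2
  B^(n-1-k) = 3^4 mod 257 = 81
  Delta = -2 * 81 mod 257 = 95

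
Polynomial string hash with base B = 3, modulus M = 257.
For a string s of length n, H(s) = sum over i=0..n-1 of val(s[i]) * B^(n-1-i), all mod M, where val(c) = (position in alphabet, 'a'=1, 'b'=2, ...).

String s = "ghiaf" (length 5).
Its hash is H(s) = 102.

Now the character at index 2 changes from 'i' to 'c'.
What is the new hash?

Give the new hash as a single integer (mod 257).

val('i') = 9, val('c') = 3
Position k = 2, exponent = n-1-k = 2
B^2 mod M = 3^2 mod 257 = 9
Delta = (3 - 9) * 9 mod 257 = 203
New hash = (102 + 203) mod 257 = 48

Answer: 48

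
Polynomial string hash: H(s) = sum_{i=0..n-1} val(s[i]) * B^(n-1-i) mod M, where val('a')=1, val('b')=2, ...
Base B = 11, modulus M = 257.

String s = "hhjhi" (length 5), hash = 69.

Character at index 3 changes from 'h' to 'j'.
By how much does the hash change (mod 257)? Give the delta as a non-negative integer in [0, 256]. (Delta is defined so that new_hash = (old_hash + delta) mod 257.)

Delta formula: (val(new) - val(old)) * B^(n-1-k) mod M
  val('j') - val('h') = 10 - 8 = 2
  B^(n-1-k) = 11^1 mod 257 = 11
  Delta = 2 * 11 mod 257 = 22

Answer: 22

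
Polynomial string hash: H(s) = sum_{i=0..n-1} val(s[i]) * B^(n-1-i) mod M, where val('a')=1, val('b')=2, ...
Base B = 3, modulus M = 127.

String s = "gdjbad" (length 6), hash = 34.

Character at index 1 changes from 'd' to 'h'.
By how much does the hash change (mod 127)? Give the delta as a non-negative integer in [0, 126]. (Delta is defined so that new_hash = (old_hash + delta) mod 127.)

Delta formula: (val(new) - val(old)) * B^(n-1-k) mod M
  val('h') - val('d') = 8 - 4 = 4
  B^(n-1-k) = 3^4 mod 127 = 81
  Delta = 4 * 81 mod 127 = 70

Answer: 70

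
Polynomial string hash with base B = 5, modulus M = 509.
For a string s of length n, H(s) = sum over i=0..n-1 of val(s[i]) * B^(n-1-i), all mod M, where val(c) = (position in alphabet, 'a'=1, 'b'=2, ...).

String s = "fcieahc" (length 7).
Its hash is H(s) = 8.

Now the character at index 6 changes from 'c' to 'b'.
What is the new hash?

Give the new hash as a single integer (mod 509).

val('c') = 3, val('b') = 2
Position k = 6, exponent = n-1-k = 0
B^0 mod M = 5^0 mod 509 = 1
Delta = (2 - 3) * 1 mod 509 = 508
New hash = (8 + 508) mod 509 = 7

Answer: 7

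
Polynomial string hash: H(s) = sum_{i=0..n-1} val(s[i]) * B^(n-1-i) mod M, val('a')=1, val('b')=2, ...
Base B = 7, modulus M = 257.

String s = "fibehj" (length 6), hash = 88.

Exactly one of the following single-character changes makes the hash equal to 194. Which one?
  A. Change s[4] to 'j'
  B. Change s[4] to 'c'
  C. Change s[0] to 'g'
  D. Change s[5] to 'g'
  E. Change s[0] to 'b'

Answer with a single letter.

Answer: E

Derivation:
Option A: s[4]='h'->'j', delta=(10-8)*7^1 mod 257 = 14, hash=88+14 mod 257 = 102
Option B: s[4]='h'->'c', delta=(3-8)*7^1 mod 257 = 222, hash=88+222 mod 257 = 53
Option C: s[0]='f'->'g', delta=(7-6)*7^5 mod 257 = 102, hash=88+102 mod 257 = 190
Option D: s[5]='j'->'g', delta=(7-10)*7^0 mod 257 = 254, hash=88+254 mod 257 = 85
Option E: s[0]='f'->'b', delta=(2-6)*7^5 mod 257 = 106, hash=88+106 mod 257 = 194 <-- target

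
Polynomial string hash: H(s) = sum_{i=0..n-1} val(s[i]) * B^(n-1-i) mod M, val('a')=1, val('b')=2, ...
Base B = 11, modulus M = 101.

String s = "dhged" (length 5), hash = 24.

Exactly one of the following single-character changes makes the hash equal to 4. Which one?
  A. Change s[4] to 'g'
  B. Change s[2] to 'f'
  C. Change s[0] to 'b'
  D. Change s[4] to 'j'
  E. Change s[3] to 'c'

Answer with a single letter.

Answer: B

Derivation:
Option A: s[4]='d'->'g', delta=(7-4)*11^0 mod 101 = 3, hash=24+3 mod 101 = 27
Option B: s[2]='g'->'f', delta=(6-7)*11^2 mod 101 = 81, hash=24+81 mod 101 = 4 <-- target
Option C: s[0]='d'->'b', delta=(2-4)*11^4 mod 101 = 8, hash=24+8 mod 101 = 32
Option D: s[4]='d'->'j', delta=(10-4)*11^0 mod 101 = 6, hash=24+6 mod 101 = 30
Option E: s[3]='e'->'c', delta=(3-5)*11^1 mod 101 = 79, hash=24+79 mod 101 = 2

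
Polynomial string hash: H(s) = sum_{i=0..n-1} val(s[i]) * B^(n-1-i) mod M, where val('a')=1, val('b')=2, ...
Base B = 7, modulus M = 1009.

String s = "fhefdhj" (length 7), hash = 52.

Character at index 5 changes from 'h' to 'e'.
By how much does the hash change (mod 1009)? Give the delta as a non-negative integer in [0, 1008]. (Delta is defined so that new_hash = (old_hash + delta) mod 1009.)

Delta formula: (val(new) - val(old)) * B^(n-1-k) mod M
  val('e') - val('h') = 5 - 8 = -3
  B^(n-1-k) = 7^1 mod 1009 = 7
  Delta = -3 * 7 mod 1009 = 988

Answer: 988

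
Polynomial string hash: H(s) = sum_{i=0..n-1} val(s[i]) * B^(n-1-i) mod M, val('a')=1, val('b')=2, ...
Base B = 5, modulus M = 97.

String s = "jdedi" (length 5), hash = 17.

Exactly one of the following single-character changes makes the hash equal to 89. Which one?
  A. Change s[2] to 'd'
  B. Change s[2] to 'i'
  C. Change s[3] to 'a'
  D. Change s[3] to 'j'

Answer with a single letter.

Answer: A

Derivation:
Option A: s[2]='e'->'d', delta=(4-5)*5^2 mod 97 = 72, hash=17+72 mod 97 = 89 <-- target
Option B: s[2]='e'->'i', delta=(9-5)*5^2 mod 97 = 3, hash=17+3 mod 97 = 20
Option C: s[3]='d'->'a', delta=(1-4)*5^1 mod 97 = 82, hash=17+82 mod 97 = 2
Option D: s[3]='d'->'j', delta=(10-4)*5^1 mod 97 = 30, hash=17+30 mod 97 = 47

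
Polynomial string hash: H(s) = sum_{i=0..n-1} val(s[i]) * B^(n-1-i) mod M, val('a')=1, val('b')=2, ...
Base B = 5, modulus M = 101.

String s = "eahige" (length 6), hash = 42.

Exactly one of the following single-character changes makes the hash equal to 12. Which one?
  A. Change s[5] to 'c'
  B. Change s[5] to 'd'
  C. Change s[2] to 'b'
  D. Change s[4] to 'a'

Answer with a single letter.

Answer: D

Derivation:
Option A: s[5]='e'->'c', delta=(3-5)*5^0 mod 101 = 99, hash=42+99 mod 101 = 40
Option B: s[5]='e'->'d', delta=(4-5)*5^0 mod 101 = 100, hash=42+100 mod 101 = 41
Option C: s[2]='h'->'b', delta=(2-8)*5^3 mod 101 = 58, hash=42+58 mod 101 = 100
Option D: s[4]='g'->'a', delta=(1-7)*5^1 mod 101 = 71, hash=42+71 mod 101 = 12 <-- target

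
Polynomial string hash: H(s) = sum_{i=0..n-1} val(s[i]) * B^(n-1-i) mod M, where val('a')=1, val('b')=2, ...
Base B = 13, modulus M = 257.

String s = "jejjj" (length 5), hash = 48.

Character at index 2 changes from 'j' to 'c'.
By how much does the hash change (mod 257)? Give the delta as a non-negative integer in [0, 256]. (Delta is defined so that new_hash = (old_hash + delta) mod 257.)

Delta formula: (val(new) - val(old)) * B^(n-1-k) mod M
  val('c') - val('j') = 3 - 10 = -7
  B^(n-1-k) = 13^2 mod 257 = 169
  Delta = -7 * 169 mod 257 = 102

Answer: 102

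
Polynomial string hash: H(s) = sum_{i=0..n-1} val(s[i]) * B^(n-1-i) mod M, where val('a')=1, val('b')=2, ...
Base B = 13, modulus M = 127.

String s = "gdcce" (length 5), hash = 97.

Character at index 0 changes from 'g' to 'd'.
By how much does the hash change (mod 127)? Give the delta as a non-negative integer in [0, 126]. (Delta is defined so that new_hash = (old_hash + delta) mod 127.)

Answer: 42

Derivation:
Delta formula: (val(new) - val(old)) * B^(n-1-k) mod M
  val('d') - val('g') = 4 - 7 = -3
  B^(n-1-k) = 13^4 mod 127 = 113
  Delta = -3 * 113 mod 127 = 42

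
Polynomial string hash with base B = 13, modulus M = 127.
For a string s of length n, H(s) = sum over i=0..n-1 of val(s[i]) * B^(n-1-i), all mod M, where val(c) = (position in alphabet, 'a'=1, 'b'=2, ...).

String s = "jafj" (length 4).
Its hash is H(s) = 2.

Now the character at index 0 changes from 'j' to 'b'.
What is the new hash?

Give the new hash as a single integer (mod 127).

val('j') = 10, val('b') = 2
Position k = 0, exponent = n-1-k = 3
B^3 mod M = 13^3 mod 127 = 38
Delta = (2 - 10) * 38 mod 127 = 77
New hash = (2 + 77) mod 127 = 79

Answer: 79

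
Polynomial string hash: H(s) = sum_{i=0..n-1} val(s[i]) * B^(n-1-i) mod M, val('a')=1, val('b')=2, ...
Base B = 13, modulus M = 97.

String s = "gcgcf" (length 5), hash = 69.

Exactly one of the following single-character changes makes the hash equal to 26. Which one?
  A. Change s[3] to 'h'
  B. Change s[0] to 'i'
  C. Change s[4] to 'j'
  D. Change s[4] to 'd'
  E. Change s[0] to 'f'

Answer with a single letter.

Option A: s[3]='c'->'h', delta=(8-3)*13^1 mod 97 = 65, hash=69+65 mod 97 = 37
Option B: s[0]='g'->'i', delta=(9-7)*13^4 mod 97 = 86, hash=69+86 mod 97 = 58
Option C: s[4]='f'->'j', delta=(10-6)*13^0 mod 97 = 4, hash=69+4 mod 97 = 73
Option D: s[4]='f'->'d', delta=(4-6)*13^0 mod 97 = 95, hash=69+95 mod 97 = 67
Option E: s[0]='g'->'f', delta=(6-7)*13^4 mod 97 = 54, hash=69+54 mod 97 = 26 <-- target

Answer: E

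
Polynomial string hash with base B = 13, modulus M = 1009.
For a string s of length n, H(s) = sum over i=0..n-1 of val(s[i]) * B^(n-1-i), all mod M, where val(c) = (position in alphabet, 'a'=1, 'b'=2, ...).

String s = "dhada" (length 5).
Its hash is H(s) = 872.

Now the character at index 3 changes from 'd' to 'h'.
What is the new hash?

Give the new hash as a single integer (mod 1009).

Answer: 924

Derivation:
val('d') = 4, val('h') = 8
Position k = 3, exponent = n-1-k = 1
B^1 mod M = 13^1 mod 1009 = 13
Delta = (8 - 4) * 13 mod 1009 = 52
New hash = (872 + 52) mod 1009 = 924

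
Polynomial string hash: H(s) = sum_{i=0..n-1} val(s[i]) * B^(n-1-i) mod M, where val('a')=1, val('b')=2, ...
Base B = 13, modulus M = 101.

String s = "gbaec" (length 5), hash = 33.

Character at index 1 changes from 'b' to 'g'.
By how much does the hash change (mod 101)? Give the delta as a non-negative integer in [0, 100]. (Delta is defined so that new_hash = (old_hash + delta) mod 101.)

Answer: 77

Derivation:
Delta formula: (val(new) - val(old)) * B^(n-1-k) mod M
  val('g') - val('b') = 7 - 2 = 5
  B^(n-1-k) = 13^3 mod 101 = 76
  Delta = 5 * 76 mod 101 = 77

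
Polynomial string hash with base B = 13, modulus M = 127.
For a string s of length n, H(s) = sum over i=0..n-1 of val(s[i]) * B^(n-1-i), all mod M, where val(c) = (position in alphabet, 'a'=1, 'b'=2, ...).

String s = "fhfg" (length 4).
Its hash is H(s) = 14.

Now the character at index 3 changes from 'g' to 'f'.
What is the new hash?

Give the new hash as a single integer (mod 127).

Answer: 13

Derivation:
val('g') = 7, val('f') = 6
Position k = 3, exponent = n-1-k = 0
B^0 mod M = 13^0 mod 127 = 1
Delta = (6 - 7) * 1 mod 127 = 126
New hash = (14 + 126) mod 127 = 13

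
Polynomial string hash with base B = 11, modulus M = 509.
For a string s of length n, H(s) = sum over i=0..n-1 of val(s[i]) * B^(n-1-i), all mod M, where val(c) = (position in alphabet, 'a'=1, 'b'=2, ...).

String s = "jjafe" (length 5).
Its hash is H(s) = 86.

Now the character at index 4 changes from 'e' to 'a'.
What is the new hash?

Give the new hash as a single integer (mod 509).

Answer: 82

Derivation:
val('e') = 5, val('a') = 1
Position k = 4, exponent = n-1-k = 0
B^0 mod M = 11^0 mod 509 = 1
Delta = (1 - 5) * 1 mod 509 = 505
New hash = (86 + 505) mod 509 = 82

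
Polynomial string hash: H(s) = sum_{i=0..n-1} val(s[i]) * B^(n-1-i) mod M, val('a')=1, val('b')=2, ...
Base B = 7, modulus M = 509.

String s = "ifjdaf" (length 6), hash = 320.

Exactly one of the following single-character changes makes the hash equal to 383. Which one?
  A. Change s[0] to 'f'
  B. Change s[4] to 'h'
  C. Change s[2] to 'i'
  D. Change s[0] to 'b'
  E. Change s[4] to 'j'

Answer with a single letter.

Answer: E

Derivation:
Option A: s[0]='i'->'f', delta=(6-9)*7^5 mod 509 = 479, hash=320+479 mod 509 = 290
Option B: s[4]='a'->'h', delta=(8-1)*7^1 mod 509 = 49, hash=320+49 mod 509 = 369
Option C: s[2]='j'->'i', delta=(9-10)*7^3 mod 509 = 166, hash=320+166 mod 509 = 486
Option D: s[0]='i'->'b', delta=(2-9)*7^5 mod 509 = 439, hash=320+439 mod 509 = 250
Option E: s[4]='a'->'j', delta=(10-1)*7^1 mod 509 = 63, hash=320+63 mod 509 = 383 <-- target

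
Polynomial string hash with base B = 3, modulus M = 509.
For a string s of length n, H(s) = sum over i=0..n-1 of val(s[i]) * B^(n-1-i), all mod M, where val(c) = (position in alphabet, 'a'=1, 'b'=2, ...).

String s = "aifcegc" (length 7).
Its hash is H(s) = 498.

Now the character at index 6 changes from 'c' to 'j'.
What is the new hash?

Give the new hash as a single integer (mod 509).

Answer: 505

Derivation:
val('c') = 3, val('j') = 10
Position k = 6, exponent = n-1-k = 0
B^0 mod M = 3^0 mod 509 = 1
Delta = (10 - 3) * 1 mod 509 = 7
New hash = (498 + 7) mod 509 = 505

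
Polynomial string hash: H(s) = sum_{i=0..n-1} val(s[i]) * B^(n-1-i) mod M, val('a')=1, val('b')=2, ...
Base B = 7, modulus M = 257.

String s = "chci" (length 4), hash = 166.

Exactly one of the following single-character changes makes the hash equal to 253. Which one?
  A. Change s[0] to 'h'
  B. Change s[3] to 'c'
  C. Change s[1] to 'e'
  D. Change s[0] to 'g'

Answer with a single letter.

Option A: s[0]='c'->'h', delta=(8-3)*7^3 mod 257 = 173, hash=166+173 mod 257 = 82
Option B: s[3]='i'->'c', delta=(3-9)*7^0 mod 257 = 251, hash=166+251 mod 257 = 160
Option C: s[1]='h'->'e', delta=(5-8)*7^2 mod 257 = 110, hash=166+110 mod 257 = 19
Option D: s[0]='c'->'g', delta=(7-3)*7^3 mod 257 = 87, hash=166+87 mod 257 = 253 <-- target

Answer: D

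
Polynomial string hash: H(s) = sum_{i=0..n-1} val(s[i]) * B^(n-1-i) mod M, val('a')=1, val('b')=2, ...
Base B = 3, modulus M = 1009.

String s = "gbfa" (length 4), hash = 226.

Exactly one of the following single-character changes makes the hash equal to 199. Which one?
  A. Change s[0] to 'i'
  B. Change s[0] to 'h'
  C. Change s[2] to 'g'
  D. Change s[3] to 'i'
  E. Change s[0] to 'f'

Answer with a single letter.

Option A: s[0]='g'->'i', delta=(9-7)*3^3 mod 1009 = 54, hash=226+54 mod 1009 = 280
Option B: s[0]='g'->'h', delta=(8-7)*3^3 mod 1009 = 27, hash=226+27 mod 1009 = 253
Option C: s[2]='f'->'g', delta=(7-6)*3^1 mod 1009 = 3, hash=226+3 mod 1009 = 229
Option D: s[3]='a'->'i', delta=(9-1)*3^0 mod 1009 = 8, hash=226+8 mod 1009 = 234
Option E: s[0]='g'->'f', delta=(6-7)*3^3 mod 1009 = 982, hash=226+982 mod 1009 = 199 <-- target

Answer: E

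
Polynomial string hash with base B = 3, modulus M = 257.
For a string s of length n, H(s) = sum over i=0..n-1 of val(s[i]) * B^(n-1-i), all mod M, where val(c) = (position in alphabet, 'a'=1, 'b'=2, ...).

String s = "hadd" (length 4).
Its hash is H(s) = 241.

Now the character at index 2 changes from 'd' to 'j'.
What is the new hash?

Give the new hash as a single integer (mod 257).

val('d') = 4, val('j') = 10
Position k = 2, exponent = n-1-k = 1
B^1 mod M = 3^1 mod 257 = 3
Delta = (10 - 4) * 3 mod 257 = 18
New hash = (241 + 18) mod 257 = 2

Answer: 2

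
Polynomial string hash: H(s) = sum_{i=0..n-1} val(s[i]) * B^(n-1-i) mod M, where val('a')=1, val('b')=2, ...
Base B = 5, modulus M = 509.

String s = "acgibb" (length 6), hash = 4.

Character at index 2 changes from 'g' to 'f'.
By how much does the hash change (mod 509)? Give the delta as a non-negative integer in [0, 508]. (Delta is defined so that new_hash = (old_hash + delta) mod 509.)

Answer: 384

Derivation:
Delta formula: (val(new) - val(old)) * B^(n-1-k) mod M
  val('f') - val('g') = 6 - 7 = -1
  B^(n-1-k) = 5^3 mod 509 = 125
  Delta = -1 * 125 mod 509 = 384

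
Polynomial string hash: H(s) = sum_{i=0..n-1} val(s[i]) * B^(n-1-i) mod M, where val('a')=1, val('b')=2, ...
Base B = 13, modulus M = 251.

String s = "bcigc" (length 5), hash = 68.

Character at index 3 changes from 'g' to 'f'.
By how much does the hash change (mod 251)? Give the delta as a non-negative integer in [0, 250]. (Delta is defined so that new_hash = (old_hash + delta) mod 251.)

Delta formula: (val(new) - val(old)) * B^(n-1-k) mod M
  val('f') - val('g') = 6 - 7 = -1
  B^(n-1-k) = 13^1 mod 251 = 13
  Delta = -1 * 13 mod 251 = 238

Answer: 238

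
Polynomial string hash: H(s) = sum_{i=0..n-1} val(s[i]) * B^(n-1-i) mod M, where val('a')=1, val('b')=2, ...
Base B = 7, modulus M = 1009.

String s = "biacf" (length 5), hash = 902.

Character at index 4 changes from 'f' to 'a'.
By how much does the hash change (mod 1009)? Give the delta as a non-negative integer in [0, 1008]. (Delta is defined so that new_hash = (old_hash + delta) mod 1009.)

Delta formula: (val(new) - val(old)) * B^(n-1-k) mod M
  val('a') - val('f') = 1 - 6 = -5
  B^(n-1-k) = 7^0 mod 1009 = 1
  Delta = -5 * 1 mod 1009 = 1004

Answer: 1004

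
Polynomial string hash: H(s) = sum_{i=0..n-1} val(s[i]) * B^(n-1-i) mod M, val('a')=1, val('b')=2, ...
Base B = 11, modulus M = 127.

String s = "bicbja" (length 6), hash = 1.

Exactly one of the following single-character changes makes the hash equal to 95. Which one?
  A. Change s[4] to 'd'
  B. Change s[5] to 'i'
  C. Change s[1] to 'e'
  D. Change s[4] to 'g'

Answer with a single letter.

Answer: D

Derivation:
Option A: s[4]='j'->'d', delta=(4-10)*11^1 mod 127 = 61, hash=1+61 mod 127 = 62
Option B: s[5]='a'->'i', delta=(9-1)*11^0 mod 127 = 8, hash=1+8 mod 127 = 9
Option C: s[1]='i'->'e', delta=(5-9)*11^4 mod 127 = 110, hash=1+110 mod 127 = 111
Option D: s[4]='j'->'g', delta=(7-10)*11^1 mod 127 = 94, hash=1+94 mod 127 = 95 <-- target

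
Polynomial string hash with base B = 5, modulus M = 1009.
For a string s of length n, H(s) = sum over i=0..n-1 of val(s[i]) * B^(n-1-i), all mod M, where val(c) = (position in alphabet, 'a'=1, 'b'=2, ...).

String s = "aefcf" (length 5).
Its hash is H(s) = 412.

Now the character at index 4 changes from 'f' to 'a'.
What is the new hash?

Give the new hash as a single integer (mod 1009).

val('f') = 6, val('a') = 1
Position k = 4, exponent = n-1-k = 0
B^0 mod M = 5^0 mod 1009 = 1
Delta = (1 - 6) * 1 mod 1009 = 1004
New hash = (412 + 1004) mod 1009 = 407

Answer: 407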